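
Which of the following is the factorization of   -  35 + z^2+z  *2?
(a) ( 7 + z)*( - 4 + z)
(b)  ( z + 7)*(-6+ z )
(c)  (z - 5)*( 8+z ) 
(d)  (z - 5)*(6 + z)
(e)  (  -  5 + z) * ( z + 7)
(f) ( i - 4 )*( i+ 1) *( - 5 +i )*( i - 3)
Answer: e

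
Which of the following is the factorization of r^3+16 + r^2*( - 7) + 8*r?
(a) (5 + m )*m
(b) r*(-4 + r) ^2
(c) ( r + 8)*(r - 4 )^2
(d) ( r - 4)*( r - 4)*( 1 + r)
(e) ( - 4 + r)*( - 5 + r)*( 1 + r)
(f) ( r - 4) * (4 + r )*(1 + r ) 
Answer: d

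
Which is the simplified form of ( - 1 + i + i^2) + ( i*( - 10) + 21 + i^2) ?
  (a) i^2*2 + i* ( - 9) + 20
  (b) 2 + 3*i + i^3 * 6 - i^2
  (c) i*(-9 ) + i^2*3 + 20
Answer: a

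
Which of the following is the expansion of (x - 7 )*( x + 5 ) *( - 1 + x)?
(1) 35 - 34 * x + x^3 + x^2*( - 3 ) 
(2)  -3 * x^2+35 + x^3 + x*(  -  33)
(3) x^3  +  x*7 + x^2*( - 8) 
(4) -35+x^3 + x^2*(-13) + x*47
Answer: 2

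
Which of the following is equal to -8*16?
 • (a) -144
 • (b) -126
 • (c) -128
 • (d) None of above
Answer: c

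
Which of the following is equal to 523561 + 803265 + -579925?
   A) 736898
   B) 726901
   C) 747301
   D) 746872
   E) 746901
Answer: E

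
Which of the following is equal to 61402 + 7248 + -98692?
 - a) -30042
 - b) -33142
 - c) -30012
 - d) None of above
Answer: a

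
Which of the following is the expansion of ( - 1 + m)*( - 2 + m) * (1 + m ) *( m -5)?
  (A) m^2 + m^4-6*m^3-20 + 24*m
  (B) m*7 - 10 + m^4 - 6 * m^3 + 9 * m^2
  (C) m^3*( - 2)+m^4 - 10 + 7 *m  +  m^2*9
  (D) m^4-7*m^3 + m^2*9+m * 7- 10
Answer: D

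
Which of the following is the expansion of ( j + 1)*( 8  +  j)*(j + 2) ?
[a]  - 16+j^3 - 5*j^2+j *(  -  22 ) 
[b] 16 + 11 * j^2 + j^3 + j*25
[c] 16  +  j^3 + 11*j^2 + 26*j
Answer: c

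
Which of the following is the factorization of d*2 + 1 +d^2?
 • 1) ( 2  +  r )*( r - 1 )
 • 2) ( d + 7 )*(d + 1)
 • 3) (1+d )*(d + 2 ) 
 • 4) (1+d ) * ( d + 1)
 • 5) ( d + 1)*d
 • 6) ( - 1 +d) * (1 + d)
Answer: 4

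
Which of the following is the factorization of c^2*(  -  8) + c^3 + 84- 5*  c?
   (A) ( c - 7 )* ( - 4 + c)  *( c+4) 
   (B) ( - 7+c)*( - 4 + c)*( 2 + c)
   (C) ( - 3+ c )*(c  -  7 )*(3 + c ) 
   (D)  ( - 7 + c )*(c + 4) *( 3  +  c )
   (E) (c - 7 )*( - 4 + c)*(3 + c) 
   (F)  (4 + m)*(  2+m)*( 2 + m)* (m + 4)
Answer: E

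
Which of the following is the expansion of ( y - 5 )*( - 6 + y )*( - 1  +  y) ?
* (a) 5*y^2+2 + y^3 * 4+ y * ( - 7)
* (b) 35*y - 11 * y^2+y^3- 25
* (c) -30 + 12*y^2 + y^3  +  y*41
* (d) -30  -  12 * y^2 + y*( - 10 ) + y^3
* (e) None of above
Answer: e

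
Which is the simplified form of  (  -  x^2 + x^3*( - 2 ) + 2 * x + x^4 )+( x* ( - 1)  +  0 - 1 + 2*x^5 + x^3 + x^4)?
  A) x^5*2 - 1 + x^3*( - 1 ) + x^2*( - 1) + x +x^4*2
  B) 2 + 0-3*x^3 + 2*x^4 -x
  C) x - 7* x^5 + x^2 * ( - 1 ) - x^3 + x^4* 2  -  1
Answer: A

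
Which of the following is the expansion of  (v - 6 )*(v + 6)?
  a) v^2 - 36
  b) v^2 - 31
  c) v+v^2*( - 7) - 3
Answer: a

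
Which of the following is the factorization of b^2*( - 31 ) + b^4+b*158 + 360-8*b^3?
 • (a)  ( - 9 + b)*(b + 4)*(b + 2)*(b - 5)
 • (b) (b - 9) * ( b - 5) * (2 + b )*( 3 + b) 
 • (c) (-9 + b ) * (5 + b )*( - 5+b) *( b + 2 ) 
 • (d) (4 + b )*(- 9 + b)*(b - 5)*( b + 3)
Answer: a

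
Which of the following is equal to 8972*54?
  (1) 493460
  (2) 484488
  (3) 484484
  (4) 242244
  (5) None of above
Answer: 2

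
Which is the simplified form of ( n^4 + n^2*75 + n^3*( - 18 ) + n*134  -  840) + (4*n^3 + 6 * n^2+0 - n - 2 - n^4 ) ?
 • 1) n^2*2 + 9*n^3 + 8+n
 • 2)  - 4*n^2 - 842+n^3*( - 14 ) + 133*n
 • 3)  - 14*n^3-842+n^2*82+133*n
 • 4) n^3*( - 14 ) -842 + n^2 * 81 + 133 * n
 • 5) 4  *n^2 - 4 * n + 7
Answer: 4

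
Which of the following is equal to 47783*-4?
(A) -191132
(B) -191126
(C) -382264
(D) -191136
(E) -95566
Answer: A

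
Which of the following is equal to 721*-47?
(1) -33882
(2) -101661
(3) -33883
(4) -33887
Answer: 4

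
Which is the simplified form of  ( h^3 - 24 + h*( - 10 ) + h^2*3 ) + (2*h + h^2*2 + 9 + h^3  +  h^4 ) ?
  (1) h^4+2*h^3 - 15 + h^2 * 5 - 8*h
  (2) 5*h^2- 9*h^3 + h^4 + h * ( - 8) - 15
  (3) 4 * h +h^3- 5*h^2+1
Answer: 1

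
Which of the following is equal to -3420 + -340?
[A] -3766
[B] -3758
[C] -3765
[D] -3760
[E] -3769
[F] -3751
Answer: D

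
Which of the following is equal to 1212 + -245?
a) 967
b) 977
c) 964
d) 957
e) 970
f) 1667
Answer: a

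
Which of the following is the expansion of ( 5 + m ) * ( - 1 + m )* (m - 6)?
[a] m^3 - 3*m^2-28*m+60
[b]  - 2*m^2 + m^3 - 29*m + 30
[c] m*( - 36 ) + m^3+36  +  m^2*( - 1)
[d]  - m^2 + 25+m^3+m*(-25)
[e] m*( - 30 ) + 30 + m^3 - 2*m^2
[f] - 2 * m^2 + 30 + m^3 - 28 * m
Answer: b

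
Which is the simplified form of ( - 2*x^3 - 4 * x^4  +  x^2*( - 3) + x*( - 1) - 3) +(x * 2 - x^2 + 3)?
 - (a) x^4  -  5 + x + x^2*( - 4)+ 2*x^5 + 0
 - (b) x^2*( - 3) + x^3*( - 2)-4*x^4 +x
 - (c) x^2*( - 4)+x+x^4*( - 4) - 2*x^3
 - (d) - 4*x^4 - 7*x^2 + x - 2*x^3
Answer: c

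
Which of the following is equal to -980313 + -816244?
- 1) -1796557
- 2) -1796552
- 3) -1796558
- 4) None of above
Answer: 1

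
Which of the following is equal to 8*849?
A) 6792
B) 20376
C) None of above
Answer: A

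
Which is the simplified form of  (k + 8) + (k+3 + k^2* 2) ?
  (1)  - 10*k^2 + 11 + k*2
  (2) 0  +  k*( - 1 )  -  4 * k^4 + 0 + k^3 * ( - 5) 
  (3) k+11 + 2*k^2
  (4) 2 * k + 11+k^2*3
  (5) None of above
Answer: 5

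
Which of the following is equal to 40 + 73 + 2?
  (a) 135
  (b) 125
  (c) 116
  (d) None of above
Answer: d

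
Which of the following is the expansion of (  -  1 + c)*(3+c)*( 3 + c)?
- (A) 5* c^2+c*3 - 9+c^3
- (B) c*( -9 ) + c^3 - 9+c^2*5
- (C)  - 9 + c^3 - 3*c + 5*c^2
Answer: A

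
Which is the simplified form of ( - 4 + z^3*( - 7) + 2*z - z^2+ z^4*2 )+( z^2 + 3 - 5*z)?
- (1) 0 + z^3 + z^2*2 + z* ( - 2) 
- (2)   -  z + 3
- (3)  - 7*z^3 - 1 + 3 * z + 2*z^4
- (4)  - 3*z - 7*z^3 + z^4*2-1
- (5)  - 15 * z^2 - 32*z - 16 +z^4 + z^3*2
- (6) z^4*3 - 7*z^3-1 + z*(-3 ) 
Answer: 4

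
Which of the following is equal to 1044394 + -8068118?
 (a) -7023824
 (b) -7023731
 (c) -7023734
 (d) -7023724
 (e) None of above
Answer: d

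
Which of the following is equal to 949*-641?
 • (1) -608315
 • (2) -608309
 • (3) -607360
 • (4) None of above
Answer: 2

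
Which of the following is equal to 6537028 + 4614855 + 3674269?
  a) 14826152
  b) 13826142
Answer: a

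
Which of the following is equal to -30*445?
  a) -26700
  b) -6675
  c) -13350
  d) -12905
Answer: c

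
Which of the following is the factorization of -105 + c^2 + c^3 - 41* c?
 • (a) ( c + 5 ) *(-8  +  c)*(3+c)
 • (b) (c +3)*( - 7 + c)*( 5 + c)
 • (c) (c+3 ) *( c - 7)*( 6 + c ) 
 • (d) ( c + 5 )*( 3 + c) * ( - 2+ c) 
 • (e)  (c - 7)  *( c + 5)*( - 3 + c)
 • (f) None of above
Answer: b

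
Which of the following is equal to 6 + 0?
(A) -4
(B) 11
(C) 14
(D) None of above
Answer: D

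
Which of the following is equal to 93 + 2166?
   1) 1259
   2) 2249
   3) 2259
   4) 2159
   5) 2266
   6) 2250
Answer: 3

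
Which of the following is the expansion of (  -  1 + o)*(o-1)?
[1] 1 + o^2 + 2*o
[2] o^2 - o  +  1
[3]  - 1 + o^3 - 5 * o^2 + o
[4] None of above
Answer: 4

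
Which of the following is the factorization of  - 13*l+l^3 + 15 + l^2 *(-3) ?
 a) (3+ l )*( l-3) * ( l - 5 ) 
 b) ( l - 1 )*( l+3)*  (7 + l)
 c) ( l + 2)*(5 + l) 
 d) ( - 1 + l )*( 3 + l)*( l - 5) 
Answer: d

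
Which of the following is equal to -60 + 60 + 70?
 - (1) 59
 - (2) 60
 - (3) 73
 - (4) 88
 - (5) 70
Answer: 5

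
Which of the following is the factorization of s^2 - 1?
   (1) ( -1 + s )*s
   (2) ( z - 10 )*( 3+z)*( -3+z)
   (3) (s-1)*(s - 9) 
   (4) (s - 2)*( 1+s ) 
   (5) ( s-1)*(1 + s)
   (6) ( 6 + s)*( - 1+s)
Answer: 5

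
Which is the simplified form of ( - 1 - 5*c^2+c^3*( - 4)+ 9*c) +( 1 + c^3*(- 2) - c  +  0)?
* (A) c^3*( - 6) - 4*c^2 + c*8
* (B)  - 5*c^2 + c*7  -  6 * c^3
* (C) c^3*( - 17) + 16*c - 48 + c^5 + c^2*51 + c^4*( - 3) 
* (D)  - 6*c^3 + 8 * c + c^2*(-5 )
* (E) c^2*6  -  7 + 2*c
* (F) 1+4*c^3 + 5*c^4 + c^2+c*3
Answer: D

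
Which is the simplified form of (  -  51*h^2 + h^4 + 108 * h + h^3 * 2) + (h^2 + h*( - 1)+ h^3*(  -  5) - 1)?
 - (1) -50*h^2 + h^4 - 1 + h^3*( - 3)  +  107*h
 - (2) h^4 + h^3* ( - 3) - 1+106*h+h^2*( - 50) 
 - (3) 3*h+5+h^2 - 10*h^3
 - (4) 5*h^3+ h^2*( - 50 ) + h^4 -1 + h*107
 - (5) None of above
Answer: 1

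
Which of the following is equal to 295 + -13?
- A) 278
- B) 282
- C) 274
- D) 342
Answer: B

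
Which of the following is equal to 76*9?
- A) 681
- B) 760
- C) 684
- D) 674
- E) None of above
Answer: C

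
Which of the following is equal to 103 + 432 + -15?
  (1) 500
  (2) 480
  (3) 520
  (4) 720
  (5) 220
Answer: 3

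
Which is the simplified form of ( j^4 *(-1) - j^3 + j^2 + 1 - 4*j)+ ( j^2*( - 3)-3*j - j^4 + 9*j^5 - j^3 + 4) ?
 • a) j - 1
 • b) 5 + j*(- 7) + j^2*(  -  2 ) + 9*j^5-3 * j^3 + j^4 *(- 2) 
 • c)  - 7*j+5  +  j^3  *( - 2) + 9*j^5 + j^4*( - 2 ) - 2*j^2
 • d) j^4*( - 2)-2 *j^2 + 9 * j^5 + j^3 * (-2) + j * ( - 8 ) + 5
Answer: c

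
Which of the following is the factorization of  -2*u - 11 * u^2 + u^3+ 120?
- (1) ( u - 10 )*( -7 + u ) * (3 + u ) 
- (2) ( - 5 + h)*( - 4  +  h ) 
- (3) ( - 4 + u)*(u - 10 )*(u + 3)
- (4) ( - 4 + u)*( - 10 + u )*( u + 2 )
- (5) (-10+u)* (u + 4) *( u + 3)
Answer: 3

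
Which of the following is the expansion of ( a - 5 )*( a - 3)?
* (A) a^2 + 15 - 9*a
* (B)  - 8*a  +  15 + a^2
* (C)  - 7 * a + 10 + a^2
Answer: B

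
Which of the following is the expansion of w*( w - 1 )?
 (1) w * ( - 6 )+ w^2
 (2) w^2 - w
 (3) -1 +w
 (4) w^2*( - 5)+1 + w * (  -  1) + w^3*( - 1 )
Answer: 2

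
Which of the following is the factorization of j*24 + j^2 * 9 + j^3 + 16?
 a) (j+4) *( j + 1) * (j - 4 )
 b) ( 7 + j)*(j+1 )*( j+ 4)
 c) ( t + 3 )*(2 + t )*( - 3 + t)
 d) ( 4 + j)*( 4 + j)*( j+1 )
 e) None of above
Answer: d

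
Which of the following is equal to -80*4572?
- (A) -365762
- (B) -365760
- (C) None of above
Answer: B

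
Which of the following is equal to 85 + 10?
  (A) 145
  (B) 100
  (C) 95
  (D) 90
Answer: C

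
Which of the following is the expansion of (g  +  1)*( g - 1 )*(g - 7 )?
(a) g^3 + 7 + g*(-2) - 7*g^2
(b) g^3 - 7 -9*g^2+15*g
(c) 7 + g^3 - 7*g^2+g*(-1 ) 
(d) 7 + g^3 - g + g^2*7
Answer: c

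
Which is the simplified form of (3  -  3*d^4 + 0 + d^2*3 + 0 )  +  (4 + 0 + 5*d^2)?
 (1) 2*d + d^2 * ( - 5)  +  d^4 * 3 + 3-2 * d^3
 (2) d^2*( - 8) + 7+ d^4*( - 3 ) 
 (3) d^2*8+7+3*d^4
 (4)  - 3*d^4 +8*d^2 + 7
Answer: 4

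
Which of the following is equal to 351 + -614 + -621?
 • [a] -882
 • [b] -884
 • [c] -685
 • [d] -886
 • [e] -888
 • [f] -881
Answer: b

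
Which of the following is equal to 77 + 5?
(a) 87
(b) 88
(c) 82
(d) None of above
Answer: c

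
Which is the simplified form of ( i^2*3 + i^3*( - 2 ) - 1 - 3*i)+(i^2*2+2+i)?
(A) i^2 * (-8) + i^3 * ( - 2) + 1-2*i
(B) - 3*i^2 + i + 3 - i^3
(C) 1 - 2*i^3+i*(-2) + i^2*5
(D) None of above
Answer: C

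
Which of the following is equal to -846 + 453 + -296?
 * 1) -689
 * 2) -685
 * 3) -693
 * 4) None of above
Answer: 1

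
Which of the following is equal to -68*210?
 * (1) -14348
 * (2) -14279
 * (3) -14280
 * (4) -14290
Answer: 3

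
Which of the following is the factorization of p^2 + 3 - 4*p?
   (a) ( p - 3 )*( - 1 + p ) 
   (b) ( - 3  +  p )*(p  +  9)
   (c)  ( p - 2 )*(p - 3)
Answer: a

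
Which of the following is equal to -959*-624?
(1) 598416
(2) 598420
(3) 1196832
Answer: 1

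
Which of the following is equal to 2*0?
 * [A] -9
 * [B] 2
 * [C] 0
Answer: C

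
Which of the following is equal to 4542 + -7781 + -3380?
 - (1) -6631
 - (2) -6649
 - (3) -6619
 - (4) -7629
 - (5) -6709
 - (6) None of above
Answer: 3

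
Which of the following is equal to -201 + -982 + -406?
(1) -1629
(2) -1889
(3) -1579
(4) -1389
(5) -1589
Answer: 5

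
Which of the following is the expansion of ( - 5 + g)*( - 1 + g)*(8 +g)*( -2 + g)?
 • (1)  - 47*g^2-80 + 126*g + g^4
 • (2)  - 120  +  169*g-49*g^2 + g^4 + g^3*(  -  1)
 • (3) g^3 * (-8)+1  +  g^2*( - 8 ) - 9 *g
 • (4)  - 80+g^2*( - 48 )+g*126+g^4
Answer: 1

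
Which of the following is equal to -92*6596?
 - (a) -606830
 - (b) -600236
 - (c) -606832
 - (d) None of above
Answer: c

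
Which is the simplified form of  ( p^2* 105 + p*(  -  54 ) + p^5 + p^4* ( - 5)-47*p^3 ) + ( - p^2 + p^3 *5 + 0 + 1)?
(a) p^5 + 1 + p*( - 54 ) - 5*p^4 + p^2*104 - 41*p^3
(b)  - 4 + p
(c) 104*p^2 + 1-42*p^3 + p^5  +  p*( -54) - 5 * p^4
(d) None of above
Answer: c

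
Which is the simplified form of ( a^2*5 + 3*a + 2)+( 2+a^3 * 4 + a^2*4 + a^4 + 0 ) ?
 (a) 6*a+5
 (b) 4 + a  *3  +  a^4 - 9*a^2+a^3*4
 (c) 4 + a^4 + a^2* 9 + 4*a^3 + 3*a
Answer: c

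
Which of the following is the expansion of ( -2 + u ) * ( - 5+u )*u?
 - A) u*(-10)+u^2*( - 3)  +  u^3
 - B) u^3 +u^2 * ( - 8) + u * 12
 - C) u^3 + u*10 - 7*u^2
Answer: C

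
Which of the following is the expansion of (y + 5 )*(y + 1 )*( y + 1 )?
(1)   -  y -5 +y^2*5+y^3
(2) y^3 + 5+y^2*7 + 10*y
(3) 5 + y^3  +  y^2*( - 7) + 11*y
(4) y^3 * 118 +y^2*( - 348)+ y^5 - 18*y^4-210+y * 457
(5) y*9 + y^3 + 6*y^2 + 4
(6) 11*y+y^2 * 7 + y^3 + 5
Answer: 6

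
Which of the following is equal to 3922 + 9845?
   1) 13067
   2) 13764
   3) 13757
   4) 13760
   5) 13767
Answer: 5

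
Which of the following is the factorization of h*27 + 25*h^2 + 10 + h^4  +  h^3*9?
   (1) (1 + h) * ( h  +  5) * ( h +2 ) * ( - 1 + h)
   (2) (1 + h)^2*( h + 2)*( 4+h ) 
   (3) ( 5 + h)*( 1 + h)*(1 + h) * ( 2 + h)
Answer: 3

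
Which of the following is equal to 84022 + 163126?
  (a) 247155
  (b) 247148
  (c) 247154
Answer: b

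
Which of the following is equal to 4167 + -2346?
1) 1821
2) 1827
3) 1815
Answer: 1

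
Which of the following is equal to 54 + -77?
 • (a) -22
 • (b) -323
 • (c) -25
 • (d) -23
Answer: d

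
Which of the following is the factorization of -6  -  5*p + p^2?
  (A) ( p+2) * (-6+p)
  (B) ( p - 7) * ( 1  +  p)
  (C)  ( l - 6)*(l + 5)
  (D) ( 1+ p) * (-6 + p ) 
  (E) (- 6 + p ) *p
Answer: D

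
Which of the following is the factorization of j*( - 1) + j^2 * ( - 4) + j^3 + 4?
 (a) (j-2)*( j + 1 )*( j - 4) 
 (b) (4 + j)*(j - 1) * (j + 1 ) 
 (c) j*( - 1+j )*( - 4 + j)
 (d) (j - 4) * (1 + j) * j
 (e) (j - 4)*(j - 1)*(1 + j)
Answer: e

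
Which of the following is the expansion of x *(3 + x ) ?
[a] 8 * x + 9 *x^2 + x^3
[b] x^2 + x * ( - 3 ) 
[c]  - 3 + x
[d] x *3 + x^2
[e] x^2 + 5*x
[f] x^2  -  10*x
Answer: d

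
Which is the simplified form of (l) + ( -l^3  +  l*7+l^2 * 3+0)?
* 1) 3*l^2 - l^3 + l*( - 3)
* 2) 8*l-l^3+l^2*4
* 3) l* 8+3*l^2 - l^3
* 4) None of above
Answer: 3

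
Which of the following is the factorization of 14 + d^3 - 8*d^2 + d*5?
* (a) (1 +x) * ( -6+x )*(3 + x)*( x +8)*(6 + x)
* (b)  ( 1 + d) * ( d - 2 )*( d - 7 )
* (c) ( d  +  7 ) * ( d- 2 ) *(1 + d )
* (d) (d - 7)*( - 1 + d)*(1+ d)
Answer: b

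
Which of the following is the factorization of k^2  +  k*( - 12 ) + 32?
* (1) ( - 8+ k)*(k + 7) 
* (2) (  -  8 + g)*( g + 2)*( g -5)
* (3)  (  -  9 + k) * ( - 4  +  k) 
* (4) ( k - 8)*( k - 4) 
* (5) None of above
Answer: 4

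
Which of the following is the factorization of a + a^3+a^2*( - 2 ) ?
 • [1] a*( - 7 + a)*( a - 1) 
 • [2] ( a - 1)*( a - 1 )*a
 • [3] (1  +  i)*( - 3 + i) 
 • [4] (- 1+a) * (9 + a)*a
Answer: 2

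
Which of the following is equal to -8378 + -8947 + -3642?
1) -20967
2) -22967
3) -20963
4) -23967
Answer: 1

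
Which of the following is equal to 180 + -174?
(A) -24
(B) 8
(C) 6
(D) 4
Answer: C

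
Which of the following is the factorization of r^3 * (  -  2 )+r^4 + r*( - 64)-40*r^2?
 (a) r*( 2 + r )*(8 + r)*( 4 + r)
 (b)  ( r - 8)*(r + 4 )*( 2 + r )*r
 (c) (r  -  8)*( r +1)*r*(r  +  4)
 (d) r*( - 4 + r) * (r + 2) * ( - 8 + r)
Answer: b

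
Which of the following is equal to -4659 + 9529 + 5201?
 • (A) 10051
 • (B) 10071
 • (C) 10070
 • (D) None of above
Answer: B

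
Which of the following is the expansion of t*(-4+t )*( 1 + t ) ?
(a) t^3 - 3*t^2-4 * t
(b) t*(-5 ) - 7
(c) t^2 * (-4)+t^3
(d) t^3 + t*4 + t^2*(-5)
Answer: a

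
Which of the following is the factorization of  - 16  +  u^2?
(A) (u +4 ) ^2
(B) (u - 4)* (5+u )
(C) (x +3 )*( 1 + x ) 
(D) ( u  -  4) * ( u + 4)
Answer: D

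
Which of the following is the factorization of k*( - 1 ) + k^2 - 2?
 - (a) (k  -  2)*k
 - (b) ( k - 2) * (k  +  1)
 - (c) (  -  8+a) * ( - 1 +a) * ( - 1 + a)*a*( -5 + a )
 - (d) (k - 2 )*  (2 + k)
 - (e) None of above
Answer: b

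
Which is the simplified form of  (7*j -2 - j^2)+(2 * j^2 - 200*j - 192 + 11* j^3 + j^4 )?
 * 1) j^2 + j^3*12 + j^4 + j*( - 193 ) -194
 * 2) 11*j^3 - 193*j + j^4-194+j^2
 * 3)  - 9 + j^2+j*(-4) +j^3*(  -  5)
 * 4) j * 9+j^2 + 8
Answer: 2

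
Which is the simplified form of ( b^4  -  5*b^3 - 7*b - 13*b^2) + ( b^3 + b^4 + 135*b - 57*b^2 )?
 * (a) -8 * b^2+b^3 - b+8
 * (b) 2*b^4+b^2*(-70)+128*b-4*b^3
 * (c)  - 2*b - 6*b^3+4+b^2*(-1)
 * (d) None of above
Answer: b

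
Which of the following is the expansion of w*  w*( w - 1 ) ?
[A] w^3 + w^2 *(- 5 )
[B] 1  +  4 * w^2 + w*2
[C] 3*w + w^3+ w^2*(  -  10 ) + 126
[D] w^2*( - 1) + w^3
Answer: D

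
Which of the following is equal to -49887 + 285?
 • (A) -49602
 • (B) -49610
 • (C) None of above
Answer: A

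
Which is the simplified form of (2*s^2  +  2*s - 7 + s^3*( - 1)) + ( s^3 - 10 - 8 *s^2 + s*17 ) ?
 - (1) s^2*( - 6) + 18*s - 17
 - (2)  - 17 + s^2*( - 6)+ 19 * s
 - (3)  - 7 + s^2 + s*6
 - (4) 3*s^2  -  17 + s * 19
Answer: 2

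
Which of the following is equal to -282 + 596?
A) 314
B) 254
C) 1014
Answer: A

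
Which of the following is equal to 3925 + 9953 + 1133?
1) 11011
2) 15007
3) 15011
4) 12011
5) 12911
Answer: 3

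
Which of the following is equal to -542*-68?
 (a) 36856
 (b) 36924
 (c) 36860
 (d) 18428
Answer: a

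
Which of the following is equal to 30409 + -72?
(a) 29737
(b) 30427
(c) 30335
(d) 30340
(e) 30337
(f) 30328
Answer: e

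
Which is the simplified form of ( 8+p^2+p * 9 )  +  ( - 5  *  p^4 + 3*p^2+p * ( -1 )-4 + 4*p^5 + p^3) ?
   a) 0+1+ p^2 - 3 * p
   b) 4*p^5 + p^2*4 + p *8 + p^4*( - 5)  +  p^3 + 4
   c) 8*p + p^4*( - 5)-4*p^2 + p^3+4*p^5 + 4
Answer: b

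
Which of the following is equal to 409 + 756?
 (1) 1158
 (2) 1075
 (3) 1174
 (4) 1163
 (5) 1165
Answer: 5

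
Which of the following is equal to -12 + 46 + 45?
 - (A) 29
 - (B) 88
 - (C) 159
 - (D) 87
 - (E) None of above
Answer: E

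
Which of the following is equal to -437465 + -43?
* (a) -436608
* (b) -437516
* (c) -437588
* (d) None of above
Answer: d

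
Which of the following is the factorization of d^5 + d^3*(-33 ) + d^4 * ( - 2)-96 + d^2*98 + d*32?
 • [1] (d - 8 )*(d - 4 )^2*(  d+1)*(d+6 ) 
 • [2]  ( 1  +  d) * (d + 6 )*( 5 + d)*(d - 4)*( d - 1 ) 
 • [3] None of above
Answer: 3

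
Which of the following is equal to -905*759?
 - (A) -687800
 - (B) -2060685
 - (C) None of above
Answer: C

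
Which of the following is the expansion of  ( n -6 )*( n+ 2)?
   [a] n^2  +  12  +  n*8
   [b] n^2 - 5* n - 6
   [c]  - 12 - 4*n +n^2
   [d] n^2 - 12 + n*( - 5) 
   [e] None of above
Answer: c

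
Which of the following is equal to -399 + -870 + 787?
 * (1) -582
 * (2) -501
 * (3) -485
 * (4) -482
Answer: 4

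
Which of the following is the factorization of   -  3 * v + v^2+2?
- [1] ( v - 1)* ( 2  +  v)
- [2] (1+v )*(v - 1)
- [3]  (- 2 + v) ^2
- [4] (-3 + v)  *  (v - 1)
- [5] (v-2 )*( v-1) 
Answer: 5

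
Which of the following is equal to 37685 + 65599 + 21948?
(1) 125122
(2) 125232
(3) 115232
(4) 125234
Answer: 2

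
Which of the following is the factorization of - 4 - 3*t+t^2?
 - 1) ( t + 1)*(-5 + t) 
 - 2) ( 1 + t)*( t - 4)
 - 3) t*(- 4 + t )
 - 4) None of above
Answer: 2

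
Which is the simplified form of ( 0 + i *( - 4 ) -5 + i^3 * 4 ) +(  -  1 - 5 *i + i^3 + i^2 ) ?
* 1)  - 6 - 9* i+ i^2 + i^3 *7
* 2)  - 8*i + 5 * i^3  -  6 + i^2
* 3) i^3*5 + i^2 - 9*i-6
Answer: 3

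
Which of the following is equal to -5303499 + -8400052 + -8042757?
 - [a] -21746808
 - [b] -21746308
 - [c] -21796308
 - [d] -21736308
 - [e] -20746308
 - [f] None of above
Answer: b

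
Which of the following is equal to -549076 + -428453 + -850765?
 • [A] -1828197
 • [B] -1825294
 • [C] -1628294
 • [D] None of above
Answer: D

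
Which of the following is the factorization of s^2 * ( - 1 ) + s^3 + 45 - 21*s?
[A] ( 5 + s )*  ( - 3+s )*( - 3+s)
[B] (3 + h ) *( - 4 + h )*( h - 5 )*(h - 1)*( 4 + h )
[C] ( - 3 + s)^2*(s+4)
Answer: A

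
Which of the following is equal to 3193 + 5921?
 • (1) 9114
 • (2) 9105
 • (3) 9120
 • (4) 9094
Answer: 1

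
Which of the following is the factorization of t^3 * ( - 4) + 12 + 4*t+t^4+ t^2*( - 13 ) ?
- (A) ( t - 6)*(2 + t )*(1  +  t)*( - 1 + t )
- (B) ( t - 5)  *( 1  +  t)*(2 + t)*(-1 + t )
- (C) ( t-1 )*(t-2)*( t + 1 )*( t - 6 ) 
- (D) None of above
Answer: A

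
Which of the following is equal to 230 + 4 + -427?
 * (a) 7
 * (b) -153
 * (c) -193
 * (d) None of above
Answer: c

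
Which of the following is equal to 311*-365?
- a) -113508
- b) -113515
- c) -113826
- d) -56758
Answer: b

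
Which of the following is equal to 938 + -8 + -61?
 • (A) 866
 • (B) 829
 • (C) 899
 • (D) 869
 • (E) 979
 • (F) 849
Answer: D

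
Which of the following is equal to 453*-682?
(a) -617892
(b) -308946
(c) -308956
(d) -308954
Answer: b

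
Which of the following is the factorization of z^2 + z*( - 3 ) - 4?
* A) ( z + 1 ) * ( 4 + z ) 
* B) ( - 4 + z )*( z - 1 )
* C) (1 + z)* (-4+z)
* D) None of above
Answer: C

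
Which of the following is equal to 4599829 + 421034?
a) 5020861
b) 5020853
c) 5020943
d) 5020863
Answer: d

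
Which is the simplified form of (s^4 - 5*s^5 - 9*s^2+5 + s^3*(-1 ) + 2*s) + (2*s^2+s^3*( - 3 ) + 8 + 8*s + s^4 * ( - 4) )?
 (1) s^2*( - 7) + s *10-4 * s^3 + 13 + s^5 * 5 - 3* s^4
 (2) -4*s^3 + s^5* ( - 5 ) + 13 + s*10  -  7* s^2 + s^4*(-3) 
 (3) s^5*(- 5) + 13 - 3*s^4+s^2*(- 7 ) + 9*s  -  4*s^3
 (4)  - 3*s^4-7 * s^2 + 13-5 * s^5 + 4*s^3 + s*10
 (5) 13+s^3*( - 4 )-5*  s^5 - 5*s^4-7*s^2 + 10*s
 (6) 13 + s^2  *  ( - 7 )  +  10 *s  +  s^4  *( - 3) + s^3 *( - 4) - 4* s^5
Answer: 2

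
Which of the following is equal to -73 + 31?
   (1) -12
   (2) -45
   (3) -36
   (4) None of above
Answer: 4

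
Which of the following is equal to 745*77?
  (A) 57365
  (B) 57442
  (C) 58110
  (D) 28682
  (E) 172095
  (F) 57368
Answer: A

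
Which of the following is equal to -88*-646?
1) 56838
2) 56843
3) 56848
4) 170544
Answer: 3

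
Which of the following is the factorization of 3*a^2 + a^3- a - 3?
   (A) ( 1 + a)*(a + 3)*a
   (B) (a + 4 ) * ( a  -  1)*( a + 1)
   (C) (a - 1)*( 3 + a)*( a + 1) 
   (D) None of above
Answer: C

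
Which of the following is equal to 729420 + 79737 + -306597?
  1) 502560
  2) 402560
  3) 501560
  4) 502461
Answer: 1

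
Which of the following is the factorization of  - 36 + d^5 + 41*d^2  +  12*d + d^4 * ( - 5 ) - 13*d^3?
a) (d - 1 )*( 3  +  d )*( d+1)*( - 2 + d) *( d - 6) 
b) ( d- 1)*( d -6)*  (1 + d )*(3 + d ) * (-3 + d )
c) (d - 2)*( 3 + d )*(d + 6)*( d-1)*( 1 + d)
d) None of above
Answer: a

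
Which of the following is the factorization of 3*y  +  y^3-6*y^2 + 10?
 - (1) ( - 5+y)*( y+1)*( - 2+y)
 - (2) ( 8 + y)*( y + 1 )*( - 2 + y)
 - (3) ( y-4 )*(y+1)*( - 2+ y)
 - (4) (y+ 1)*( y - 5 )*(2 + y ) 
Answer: 1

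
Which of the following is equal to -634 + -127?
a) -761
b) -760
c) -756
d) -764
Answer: a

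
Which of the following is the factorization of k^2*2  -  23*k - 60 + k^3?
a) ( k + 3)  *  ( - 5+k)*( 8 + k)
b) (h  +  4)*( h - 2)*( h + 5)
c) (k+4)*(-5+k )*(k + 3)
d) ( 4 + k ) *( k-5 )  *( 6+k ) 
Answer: c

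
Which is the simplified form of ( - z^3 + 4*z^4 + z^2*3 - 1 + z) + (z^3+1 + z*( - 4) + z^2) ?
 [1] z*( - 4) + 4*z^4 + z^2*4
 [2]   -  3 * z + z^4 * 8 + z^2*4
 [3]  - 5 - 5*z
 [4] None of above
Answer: 4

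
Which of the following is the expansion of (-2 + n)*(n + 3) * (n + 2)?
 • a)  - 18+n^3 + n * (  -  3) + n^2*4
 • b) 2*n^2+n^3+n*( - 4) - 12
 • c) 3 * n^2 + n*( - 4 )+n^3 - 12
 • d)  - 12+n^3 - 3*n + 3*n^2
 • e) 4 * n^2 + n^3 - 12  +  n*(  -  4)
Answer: c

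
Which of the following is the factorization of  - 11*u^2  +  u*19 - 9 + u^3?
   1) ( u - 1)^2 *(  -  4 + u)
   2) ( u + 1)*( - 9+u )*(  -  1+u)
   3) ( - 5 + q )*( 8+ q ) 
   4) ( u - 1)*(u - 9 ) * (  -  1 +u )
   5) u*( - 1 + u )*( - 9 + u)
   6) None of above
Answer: 4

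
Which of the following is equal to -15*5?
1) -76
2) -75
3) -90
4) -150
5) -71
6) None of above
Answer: 2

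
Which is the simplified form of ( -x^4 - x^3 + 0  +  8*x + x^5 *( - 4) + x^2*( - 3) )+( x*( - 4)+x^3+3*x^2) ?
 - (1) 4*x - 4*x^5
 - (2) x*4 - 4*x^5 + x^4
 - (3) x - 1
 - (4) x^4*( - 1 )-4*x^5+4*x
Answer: 4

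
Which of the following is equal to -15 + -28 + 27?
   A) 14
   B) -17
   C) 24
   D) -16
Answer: D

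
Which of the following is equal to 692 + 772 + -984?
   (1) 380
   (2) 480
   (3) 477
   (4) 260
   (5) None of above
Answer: 2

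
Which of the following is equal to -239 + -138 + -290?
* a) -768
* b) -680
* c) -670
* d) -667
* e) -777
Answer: d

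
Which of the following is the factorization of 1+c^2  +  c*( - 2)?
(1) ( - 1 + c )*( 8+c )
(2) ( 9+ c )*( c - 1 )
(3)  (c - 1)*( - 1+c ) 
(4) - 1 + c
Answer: 3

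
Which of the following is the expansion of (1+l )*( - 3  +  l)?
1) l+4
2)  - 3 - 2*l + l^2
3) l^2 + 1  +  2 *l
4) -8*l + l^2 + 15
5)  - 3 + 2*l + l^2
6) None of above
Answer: 2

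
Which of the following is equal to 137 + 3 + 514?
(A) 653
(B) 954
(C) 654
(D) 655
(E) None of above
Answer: C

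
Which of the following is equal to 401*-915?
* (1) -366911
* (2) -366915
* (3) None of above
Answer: 2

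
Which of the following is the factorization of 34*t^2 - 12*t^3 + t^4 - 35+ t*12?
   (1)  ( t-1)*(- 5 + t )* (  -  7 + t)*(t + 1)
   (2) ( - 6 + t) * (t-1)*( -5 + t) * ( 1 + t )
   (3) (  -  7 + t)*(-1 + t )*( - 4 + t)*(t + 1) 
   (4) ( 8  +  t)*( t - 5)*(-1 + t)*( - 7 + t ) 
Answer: 1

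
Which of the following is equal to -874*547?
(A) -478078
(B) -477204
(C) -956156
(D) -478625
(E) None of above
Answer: A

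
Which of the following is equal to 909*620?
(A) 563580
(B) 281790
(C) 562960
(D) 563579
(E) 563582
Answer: A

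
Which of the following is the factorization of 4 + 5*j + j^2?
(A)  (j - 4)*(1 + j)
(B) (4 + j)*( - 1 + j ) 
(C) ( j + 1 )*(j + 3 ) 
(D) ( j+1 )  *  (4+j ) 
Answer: D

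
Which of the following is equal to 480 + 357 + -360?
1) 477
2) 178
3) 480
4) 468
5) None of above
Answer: 1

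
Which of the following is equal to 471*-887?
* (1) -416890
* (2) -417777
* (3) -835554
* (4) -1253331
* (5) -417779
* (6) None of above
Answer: 2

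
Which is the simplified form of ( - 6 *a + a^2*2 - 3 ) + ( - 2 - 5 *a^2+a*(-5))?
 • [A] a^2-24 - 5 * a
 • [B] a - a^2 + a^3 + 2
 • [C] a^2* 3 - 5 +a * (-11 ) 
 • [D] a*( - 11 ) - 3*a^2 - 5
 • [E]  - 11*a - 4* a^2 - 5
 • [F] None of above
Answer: D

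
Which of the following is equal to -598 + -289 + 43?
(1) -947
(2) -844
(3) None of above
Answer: 2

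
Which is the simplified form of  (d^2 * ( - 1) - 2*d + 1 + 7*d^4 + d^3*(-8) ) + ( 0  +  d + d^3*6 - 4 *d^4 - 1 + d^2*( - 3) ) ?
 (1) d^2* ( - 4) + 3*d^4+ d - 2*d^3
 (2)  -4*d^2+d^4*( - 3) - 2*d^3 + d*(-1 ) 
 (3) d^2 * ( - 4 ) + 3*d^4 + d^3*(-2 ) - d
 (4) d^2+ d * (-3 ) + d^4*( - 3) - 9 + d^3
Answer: 3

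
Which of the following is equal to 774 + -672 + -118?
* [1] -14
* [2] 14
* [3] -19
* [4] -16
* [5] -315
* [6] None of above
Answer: 4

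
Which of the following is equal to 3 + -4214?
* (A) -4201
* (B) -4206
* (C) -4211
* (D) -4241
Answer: C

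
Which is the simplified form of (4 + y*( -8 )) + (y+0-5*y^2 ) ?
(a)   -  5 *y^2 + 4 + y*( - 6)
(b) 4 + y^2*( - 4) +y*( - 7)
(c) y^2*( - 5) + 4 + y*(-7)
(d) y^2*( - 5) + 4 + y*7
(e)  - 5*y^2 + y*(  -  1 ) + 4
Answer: c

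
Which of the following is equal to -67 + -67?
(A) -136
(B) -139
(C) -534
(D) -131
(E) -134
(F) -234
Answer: E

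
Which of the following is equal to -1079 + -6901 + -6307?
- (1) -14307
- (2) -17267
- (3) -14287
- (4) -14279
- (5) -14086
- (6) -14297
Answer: 3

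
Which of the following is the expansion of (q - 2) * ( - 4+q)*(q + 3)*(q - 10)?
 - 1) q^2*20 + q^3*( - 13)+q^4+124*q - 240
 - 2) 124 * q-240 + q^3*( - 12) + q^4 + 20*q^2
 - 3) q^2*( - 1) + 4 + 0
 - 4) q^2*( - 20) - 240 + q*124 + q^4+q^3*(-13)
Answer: 1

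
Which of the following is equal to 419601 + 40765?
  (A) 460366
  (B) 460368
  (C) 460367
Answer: A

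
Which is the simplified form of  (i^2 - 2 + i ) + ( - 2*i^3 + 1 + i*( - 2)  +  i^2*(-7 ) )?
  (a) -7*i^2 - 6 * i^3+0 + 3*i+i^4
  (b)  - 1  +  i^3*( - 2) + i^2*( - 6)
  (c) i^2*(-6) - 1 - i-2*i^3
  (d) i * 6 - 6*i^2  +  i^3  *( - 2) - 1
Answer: c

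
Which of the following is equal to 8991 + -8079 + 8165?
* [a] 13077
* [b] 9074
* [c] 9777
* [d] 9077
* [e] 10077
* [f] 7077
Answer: d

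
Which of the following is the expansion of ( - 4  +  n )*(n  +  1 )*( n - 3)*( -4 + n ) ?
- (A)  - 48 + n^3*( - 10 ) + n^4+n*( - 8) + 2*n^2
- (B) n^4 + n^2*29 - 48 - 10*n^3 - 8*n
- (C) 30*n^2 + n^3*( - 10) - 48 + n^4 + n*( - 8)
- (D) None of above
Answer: B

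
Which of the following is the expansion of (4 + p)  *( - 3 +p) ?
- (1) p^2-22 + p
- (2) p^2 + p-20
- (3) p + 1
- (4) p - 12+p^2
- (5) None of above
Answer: 4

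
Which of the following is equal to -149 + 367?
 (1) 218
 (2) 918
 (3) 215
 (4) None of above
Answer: 1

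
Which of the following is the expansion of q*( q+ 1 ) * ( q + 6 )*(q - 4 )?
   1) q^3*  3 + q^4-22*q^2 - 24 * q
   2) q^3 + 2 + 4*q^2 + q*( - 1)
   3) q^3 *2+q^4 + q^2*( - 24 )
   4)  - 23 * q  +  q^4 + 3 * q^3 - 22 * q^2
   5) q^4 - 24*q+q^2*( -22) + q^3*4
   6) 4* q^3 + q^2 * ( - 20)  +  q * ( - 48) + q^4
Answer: 1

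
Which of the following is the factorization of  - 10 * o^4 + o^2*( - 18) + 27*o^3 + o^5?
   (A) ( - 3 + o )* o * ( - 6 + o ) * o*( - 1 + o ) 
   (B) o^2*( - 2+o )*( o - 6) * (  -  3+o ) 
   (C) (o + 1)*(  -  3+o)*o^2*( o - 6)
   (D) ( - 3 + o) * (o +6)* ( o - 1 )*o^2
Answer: A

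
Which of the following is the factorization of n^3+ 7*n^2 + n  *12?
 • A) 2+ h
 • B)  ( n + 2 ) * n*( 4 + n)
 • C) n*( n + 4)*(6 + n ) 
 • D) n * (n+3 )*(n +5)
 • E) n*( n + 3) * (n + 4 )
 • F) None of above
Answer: E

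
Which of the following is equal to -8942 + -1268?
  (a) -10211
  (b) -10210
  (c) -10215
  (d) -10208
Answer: b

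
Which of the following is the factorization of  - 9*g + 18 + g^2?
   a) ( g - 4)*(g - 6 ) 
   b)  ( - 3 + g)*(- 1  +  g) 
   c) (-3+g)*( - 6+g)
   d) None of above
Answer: c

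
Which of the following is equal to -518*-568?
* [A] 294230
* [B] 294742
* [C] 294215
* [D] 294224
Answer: D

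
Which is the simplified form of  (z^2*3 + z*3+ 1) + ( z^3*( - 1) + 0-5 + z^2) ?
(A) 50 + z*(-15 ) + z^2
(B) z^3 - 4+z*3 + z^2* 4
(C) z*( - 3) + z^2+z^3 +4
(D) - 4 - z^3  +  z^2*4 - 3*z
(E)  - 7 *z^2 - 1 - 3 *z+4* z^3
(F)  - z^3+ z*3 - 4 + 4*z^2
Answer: F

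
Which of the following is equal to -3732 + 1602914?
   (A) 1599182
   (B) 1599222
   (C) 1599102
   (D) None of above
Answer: A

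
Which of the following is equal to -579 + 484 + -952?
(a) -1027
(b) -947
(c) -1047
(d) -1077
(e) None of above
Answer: c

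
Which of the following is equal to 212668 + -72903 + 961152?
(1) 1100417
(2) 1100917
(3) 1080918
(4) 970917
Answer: 2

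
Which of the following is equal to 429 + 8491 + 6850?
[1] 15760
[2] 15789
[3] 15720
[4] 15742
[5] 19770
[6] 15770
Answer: 6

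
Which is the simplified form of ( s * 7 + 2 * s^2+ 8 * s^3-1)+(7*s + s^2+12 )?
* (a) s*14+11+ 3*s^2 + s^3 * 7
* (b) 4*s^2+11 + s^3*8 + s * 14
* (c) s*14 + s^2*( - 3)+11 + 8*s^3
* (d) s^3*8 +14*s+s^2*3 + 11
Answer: d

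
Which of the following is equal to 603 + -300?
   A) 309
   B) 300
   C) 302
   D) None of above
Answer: D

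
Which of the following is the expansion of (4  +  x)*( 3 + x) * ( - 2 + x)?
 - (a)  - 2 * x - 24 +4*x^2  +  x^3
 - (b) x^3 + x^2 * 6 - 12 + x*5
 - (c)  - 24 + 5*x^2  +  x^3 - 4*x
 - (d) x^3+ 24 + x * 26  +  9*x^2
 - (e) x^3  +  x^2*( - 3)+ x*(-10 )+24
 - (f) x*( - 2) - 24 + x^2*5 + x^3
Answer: f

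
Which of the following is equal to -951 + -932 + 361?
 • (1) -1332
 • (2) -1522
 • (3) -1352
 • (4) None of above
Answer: 2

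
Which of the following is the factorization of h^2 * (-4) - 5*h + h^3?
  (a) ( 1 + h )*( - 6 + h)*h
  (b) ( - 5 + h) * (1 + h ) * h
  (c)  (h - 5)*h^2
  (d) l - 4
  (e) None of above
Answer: b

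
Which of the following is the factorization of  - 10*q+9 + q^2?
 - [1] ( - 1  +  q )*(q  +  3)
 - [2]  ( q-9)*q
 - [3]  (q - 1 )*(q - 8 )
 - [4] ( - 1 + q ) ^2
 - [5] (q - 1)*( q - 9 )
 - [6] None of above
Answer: 5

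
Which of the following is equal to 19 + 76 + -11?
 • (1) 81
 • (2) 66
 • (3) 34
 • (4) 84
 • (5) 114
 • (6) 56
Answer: 4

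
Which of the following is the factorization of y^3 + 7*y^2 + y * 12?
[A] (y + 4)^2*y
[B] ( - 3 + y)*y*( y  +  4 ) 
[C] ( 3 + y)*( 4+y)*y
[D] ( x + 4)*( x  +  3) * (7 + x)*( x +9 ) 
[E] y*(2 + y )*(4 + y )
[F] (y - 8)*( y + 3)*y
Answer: C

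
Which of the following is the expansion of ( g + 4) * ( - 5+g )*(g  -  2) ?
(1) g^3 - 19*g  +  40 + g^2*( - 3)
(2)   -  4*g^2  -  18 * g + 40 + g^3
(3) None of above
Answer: 3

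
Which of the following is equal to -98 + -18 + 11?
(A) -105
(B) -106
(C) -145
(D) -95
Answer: A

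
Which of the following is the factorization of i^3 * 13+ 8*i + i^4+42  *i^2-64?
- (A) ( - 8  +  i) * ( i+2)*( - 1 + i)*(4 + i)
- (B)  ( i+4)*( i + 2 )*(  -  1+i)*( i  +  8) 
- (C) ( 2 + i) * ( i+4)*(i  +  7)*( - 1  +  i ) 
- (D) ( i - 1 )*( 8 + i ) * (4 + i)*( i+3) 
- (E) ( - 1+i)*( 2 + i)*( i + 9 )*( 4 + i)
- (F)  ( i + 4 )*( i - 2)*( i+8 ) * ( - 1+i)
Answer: B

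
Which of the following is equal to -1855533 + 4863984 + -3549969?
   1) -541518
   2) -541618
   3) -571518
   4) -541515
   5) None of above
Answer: 1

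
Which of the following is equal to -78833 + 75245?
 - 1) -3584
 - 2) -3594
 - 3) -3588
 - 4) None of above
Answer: 3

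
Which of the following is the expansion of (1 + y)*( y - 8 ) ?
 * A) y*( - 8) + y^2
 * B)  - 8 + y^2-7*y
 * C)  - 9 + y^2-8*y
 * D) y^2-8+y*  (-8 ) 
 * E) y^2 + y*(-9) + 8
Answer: B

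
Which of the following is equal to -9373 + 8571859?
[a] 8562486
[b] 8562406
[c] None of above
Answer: a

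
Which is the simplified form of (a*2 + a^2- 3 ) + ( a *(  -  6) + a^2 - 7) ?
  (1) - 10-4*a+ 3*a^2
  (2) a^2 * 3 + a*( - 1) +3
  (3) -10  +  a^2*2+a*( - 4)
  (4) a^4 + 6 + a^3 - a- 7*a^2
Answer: 3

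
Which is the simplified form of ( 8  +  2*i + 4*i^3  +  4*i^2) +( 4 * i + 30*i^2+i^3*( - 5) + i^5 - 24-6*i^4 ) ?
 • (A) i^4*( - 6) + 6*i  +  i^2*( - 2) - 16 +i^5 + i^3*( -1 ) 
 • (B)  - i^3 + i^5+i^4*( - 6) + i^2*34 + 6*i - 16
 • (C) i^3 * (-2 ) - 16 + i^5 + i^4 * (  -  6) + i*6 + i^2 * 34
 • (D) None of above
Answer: B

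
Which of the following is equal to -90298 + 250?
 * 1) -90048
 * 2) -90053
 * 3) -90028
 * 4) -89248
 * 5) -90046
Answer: 1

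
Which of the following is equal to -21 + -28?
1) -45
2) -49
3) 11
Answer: 2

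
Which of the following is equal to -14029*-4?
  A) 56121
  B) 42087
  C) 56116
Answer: C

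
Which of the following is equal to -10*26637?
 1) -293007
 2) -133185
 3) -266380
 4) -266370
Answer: 4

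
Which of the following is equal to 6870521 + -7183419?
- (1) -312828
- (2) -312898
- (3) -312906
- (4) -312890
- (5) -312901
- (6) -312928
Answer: 2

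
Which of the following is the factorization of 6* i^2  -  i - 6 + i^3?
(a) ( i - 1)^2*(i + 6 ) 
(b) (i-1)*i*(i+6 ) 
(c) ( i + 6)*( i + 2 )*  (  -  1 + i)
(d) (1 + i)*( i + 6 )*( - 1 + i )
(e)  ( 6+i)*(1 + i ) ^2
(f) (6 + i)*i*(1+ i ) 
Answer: d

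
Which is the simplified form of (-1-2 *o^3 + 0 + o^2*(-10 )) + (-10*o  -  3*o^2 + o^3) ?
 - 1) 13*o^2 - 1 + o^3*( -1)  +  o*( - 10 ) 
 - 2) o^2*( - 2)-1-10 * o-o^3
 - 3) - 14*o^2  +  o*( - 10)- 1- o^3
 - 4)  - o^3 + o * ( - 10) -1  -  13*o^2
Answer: 4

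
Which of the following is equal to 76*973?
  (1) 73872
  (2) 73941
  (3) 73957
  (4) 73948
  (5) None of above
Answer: 4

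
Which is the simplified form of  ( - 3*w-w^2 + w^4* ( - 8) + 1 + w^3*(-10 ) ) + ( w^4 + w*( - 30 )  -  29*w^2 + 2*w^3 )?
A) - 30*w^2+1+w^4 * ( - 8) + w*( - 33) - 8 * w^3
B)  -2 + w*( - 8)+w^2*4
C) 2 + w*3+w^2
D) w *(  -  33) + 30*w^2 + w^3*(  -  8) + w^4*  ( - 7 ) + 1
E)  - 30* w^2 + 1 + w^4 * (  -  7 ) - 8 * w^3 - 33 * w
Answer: E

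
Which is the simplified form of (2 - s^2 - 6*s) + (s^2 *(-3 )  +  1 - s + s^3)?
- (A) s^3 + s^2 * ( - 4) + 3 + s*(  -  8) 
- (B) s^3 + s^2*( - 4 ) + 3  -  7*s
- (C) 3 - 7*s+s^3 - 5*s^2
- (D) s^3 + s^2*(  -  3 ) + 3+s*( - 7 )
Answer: B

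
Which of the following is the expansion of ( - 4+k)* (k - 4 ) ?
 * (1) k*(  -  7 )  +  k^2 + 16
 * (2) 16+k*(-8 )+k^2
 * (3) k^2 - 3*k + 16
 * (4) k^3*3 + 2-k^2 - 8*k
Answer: 2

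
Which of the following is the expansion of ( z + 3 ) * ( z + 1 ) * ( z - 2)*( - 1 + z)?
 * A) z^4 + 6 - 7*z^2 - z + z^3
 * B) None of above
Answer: A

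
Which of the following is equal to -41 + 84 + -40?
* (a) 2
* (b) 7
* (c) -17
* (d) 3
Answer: d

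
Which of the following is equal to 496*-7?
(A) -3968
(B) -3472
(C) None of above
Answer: B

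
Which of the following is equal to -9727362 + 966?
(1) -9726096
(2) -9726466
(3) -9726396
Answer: 3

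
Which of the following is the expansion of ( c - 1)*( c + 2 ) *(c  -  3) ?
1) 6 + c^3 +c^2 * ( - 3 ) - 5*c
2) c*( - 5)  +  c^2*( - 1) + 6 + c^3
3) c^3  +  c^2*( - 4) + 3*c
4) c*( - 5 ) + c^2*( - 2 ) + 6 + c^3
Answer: 4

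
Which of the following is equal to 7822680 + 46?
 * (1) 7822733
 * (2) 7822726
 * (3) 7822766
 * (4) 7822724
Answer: 2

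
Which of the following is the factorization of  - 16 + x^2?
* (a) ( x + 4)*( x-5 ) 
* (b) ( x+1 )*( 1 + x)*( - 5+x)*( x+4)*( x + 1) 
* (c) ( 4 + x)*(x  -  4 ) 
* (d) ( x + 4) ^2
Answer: c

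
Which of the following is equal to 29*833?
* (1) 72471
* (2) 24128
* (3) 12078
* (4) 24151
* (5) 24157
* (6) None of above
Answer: 5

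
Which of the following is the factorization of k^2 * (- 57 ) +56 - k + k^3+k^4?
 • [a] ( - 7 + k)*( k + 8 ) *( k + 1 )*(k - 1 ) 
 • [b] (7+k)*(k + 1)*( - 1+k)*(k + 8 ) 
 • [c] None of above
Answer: a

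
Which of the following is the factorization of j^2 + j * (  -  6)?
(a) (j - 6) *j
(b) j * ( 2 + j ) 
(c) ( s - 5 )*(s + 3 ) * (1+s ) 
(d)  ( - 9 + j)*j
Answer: a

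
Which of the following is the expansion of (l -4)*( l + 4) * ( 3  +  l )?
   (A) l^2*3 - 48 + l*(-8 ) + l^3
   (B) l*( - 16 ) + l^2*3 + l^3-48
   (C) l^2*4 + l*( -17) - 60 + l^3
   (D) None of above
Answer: B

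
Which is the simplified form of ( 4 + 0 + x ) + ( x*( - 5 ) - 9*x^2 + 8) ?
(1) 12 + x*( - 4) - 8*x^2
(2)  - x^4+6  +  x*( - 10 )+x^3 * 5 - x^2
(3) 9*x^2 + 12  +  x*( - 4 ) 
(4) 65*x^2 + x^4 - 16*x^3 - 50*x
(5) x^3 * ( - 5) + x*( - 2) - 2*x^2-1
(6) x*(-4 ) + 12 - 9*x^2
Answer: 6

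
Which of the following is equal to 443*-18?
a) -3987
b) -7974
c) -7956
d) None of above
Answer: b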